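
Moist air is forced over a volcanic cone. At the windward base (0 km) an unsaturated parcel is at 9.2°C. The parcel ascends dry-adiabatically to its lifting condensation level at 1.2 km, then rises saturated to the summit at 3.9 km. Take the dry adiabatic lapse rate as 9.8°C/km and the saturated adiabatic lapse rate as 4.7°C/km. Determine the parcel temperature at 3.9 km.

-15.25°C

0 → 1200 m (dry, 9.8°C/km): ΔT = -9.8 × 1.2 = -11.76°C → T = -2.56°C
1200 → 3900 m (saturated, 4.7°C/km): ΔT = -4.7 × 2.7 = -12.69°C → T = -15.25°C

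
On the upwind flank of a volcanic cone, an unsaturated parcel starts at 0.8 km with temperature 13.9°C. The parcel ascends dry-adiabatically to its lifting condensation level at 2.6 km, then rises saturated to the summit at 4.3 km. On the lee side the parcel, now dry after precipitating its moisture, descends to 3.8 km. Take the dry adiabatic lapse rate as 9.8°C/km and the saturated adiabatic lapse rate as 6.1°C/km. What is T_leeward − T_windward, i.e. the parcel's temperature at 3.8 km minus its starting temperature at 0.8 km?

800–2600 m, dry: Δz = 1.8 km ⇒ ΔT = -17.64°C; T = -3.74°C
2600–4300 m, saturated: Δz = 1.7 km ⇒ ΔT = -10.37°C; T = -14.11°C
4300–3800 m, dry descent: Δz = 0.5 km ⇒ ΔT = +4.9°C; T = -9.21°C
Net change vs windward start: -9.21 − 13.9 = -23.11°C

-23.11°C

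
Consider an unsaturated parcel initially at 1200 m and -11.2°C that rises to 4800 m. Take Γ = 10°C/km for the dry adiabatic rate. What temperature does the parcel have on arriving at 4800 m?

1200–4800 m, dry adiabatic: Δz = 3.6 km ⇒ ΔT = -36°C; T = -47.2°C

-47.2°C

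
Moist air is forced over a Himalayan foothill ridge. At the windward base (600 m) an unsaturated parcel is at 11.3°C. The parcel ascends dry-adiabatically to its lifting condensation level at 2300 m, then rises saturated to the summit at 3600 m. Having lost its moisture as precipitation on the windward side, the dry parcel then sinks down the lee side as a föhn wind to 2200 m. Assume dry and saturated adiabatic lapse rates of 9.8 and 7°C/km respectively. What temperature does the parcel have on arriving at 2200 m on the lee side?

-0.74°C

From 600 m to 2300 m (dry): cools by 9.8 × 1.7 = 16.66°C, giving -5.36°C.
From 2300 m to 3600 m (saturated): cools by 7 × 1.3 = 9.1°C, giving -14.46°C.
From 3600 m to 2200 m (dry descent): warms by 9.8 × 1.4 = 13.72°C, giving -0.74°C.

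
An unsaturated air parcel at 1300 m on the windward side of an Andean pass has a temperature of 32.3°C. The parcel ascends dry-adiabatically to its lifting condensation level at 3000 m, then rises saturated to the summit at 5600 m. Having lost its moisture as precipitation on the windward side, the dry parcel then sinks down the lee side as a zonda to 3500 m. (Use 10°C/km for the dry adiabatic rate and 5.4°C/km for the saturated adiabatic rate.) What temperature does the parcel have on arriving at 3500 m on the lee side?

22.26°C

1300 → 3000 m (dry, 10°C/km): ΔT = -10 × 1.7 = -17°C → T = 15.3°C
3000 → 5600 m (saturated, 5.4°C/km): ΔT = -5.4 × 2.6 = -14.04°C → T = 1.26°C
5600 → 3500 m (dry descent, 10°C/km): ΔT = +10 × 2.1 = +21°C → T = 22.26°C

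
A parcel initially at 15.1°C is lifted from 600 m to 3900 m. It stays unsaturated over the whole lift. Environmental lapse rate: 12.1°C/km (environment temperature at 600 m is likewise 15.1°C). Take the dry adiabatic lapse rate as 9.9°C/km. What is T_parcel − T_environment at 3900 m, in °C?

Parcel:
  Dry to 3900 m: -9.9 × 3.3 km = -32.67°C, so T = -17.57°C.
Environment:
  Environment to 3900 m: -12.1 × 3.3 km = -39.93°C, so T = -24.83°C.
T_parcel − T_env = -17.57 − (-24.83) = +7.26°C

+7.26°C (parcel warmer than environment)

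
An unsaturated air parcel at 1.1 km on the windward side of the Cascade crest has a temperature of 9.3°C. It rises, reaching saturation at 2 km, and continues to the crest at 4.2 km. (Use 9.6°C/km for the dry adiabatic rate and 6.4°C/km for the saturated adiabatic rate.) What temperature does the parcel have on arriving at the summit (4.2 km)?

Dry to 2000 m: -9.6 × 0.9 km = -8.64°C, so T = 0.66°C.
Saturated to 4200 m: -6.4 × 2.2 km = -14.08°C, so T = -13.42°C.

-13.42°C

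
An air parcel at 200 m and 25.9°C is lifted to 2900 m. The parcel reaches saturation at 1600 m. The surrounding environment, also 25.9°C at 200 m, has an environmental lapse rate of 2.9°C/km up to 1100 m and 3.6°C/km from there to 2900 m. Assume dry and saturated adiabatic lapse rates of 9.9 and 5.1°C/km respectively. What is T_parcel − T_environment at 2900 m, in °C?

Parcel:
  Dry to 1600 m: -9.9 × 1.4 km = -13.86°C, so T = 12.04°C.
  Saturated to 2900 m: -5.1 × 1.3 km = -6.63°C, so T = 5.41°C.
Environment:
  Environment, lower layer to 1100 m: -2.9 × 0.9 km = -2.61°C, so T = 23.29°C.
  Environment, upper layer to 2900 m: -3.6 × 1.8 km = -6.48°C, so T = 16.81°C.
T_parcel − T_env = 5.41 − 16.81 = -11.4°C

-11.4°C (parcel cooler than environment)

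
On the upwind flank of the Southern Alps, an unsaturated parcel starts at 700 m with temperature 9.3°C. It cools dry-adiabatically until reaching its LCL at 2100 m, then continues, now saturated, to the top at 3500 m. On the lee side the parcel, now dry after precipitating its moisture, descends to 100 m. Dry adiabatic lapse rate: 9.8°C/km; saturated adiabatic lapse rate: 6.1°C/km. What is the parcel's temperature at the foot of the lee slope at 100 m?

20.36°C

700 → 2100 m (dry, 9.8°C/km): ΔT = -9.8 × 1.4 = -13.72°C → T = -4.42°C
2100 → 3500 m (saturated, 6.1°C/km): ΔT = -6.1 × 1.4 = -8.54°C → T = -12.96°C
3500 → 100 m (dry descent, 9.8°C/km): ΔT = +9.8 × 3.4 = +33.32°C → T = 20.36°C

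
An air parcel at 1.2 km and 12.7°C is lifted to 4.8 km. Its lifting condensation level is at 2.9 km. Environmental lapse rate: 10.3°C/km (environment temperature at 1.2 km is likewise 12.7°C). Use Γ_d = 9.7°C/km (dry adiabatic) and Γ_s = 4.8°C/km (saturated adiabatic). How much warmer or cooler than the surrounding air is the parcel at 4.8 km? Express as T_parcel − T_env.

+11.47°C (parcel warmer than environment)

Parcel:
  1200 → 2900 m (dry, 9.7°C/km): ΔT = -9.7 × 1.7 = -16.49°C → T = -3.79°C
  2900 → 4800 m (saturated, 4.8°C/km): ΔT = -4.8 × 1.9 = -9.12°C → T = -12.91°C
Environment:
  1200 → 4800 m (environment, 10.3°C/km): ΔT = -10.3 × 3.6 = -37.08°C → T = -24.38°C
T_parcel − T_env = -12.91 − (-24.38) = +11.47°C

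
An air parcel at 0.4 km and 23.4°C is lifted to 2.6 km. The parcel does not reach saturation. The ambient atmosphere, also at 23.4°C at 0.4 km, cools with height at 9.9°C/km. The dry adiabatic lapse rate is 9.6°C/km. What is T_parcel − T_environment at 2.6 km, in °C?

+0.66°C (parcel warmer than environment)

Parcel:
  400–2600 m, dry: Δz = 2.2 km ⇒ ΔT = -21.12°C; T = 2.28°C
Environment:
  400–2600 m, environment: Δz = 2.2 km ⇒ ΔT = -21.78°C; T = 1.62°C
T_parcel − T_env = 2.28 − 1.62 = +0.66°C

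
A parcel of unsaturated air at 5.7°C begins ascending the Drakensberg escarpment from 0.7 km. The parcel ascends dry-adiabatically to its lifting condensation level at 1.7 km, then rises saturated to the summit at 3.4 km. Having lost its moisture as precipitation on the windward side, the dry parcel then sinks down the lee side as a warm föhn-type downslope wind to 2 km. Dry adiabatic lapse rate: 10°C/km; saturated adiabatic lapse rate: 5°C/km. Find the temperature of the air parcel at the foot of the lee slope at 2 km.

From 700 m to 1700 m (dry): cools by 10 × 1 = 10°C, giving -4.3°C.
From 1700 m to 3400 m (saturated): cools by 5 × 1.7 = 8.5°C, giving -12.8°C.
From 3400 m to 2000 m (dry descent): warms by 10 × 1.4 = 14°C, giving 1.2°C.

1.2°C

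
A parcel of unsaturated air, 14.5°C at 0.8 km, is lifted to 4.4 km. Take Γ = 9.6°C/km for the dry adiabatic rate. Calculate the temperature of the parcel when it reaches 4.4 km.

800 → 4400 m (dry adiabatic, 9.6°C/km): ΔT = -9.6 × 3.6 = -34.56°C → T = -20.06°C

-20.06°C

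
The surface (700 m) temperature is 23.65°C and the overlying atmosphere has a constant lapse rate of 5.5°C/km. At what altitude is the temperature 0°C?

5000 m

Height above start = (23.65 − 0) / 5.5 = 4.3 km
Altitude = 700 m + 4300 m = 5000 m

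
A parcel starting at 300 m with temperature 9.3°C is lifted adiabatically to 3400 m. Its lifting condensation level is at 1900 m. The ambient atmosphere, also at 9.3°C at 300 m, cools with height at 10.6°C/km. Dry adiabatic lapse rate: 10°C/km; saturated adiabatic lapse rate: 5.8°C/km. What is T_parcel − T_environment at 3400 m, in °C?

+8.16°C (parcel warmer than environment)

Parcel:
  From 300 m to 1900 m (dry): cools by 10 × 1.6 = 16°C, giving -6.7°C.
  From 1900 m to 3400 m (saturated): cools by 5.8 × 1.5 = 8.7°C, giving -15.4°C.
Environment:
  From 300 m to 3400 m (environment): cools by 10.6 × 3.1 = 32.86°C, giving -23.56°C.
T_parcel − T_env = -15.4 − (-23.56) = +8.16°C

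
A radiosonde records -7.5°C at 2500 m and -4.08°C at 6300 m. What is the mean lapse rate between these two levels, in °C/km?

Γ = −ΔT/Δz = (-7.5 − (-4.08)) / (6300 − 2500) m
  = -3.42°C / 3.8 km = -0.9°C/km

-0.9°C/km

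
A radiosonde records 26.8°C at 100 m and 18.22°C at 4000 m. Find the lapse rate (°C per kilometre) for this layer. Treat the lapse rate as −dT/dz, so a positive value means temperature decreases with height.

2.2°C/km

Γ = −ΔT/Δz = (26.8 − 18.22) / (4000 − 100) m
  = 8.58°C / 3.9 km = 2.2°C/km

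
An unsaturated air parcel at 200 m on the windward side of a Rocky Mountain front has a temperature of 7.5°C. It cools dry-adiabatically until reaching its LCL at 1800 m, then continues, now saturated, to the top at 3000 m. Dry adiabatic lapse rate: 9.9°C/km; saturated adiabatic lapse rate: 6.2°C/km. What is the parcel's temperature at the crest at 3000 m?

-15.78°C

From 200 m to 1800 m (dry): cools by 9.9 × 1.6 = 15.84°C, giving -8.34°C.
From 1800 m to 3000 m (saturated): cools by 6.2 × 1.2 = 7.44°C, giving -15.78°C.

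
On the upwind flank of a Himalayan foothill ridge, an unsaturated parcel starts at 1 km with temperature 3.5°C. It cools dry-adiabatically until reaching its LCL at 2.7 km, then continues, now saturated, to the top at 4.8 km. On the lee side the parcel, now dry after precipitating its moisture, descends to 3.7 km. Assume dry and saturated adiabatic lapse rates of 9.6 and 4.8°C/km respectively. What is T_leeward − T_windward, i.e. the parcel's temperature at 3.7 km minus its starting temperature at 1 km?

1000 → 2700 m (dry, 9.6°C/km): ΔT = -9.6 × 1.7 = -16.32°C → T = -12.82°C
2700 → 4800 m (saturated, 4.8°C/km): ΔT = -4.8 × 2.1 = -10.08°C → T = -22.9°C
4800 → 3700 m (dry descent, 9.6°C/km): ΔT = +9.6 × 1.1 = +10.56°C → T = -12.34°C
Net change vs windward start: -12.34 − 3.5 = -15.84°C

-15.84°C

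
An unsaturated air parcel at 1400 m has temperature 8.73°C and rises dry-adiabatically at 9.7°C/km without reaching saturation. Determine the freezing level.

Height above start = (8.73 − 0) / 9.7 = 0.9 km
Altitude = 1400 m + 900 m = 2300 m

2300 m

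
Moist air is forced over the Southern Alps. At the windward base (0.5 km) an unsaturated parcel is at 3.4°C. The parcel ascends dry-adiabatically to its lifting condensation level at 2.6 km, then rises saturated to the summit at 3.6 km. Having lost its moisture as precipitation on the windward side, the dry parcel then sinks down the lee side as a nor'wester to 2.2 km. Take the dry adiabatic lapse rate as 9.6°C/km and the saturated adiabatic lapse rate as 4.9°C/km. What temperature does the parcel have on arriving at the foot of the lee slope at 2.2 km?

From 500 m to 2600 m (dry): cools by 9.6 × 2.1 = 20.16°C, giving -16.76°C.
From 2600 m to 3600 m (saturated): cools by 4.9 × 1 = 4.9°C, giving -21.66°C.
From 3600 m to 2200 m (dry descent): warms by 9.6 × 1.4 = 13.44°C, giving -8.22°C.

-8.22°C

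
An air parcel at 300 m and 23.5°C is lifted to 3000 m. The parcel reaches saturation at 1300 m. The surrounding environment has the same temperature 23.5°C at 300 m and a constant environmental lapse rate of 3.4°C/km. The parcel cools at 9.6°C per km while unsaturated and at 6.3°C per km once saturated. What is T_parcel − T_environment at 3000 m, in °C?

-11.13°C (parcel cooler than environment)

Parcel:
  From 300 m to 1300 m (dry): cools by 9.6 × 1 = 9.6°C, giving 13.9°C.
  From 1300 m to 3000 m (saturated): cools by 6.3 × 1.7 = 10.71°C, giving 3.19°C.
Environment:
  From 300 m to 3000 m (environment): cools by 3.4 × 2.7 = 9.18°C, giving 14.32°C.
T_parcel − T_env = 3.19 − 14.32 = -11.13°C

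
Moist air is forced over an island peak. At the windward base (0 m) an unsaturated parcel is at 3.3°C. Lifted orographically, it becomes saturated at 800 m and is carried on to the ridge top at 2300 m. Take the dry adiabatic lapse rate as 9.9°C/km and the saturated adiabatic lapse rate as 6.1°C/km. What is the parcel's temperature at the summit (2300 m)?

0 → 800 m (dry, 9.9°C/km): ΔT = -9.9 × 0.8 = -7.92°C → T = -4.62°C
800 → 2300 m (saturated, 6.1°C/km): ΔT = -6.1 × 1.5 = -9.15°C → T = -13.77°C

-13.77°C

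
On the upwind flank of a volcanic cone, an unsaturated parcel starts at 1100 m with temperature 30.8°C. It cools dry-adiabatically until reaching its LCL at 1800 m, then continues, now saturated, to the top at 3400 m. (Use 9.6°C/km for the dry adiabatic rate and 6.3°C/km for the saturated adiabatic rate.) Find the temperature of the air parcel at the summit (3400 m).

From 1100 m to 1800 m (dry): cools by 9.6 × 0.7 = 6.72°C, giving 24.08°C.
From 1800 m to 3400 m (saturated): cools by 6.3 × 1.6 = 10.08°C, giving 14°C.

14°C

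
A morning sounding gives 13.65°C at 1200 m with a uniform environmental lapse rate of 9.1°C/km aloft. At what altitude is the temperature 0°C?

2700 m

Height above start = (13.65 − 0) / 9.1 = 1.5 km
Altitude = 1200 m + 1500 m = 2700 m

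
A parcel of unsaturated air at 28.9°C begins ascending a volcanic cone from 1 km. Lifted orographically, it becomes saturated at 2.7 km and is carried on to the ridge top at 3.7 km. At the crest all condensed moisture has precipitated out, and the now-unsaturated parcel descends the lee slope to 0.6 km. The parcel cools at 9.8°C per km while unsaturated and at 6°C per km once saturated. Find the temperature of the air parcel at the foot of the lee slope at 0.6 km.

1000 → 2700 m (dry, 9.8°C/km): ΔT = -9.8 × 1.7 = -16.66°C → T = 12.24°C
2700 → 3700 m (saturated, 6°C/km): ΔT = -6 × 1 = -6°C → T = 6.24°C
3700 → 600 m (dry descent, 9.8°C/km): ΔT = +9.8 × 3.1 = +30.38°C → T = 36.62°C

36.62°C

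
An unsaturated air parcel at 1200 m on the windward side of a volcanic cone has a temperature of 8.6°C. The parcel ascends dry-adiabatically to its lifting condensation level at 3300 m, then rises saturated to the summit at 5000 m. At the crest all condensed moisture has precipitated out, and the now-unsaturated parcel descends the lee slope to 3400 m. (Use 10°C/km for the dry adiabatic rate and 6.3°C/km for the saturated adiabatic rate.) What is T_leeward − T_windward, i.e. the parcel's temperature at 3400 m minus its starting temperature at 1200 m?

1200–3300 m, dry: Δz = 2.1 km ⇒ ΔT = -21°C; T = -12.4°C
3300–5000 m, saturated: Δz = 1.7 km ⇒ ΔT = -10.71°C; T = -23.11°C
5000–3400 m, dry descent: Δz = 1.6 km ⇒ ΔT = +16°C; T = -7.11°C
Net change vs windward start: -7.11 − 8.6 = -15.71°C

-15.71°C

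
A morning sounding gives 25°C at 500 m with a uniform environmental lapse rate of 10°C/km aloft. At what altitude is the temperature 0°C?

3000 m

Height above start = (25 − 0) / 10 = 2.5 km
Altitude = 500 m + 2500 m = 3000 m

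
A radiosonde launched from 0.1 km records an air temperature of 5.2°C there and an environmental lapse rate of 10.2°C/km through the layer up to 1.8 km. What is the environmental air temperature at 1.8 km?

-12.14°C

From 100 m to 1800 m (environmental): cools by 10.2 × 1.7 = 17.34°C, giving -12.14°C.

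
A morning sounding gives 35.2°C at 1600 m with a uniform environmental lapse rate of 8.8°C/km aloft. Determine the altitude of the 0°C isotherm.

Height above start = (35.2 − 0) / 8.8 = 4 km
Altitude = 1600 m + 4000 m = 5600 m

5600 m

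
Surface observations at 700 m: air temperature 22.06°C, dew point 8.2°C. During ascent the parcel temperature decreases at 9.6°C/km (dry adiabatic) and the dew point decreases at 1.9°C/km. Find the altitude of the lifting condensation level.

2500 m

T and T_d converge at 9.6 − 1.9 = 7.7°C per km
Height above start = (22.06 − 8.2) / 7.7 = 1.8 km
LCL altitude = 700 m + 1800 m = 2500 m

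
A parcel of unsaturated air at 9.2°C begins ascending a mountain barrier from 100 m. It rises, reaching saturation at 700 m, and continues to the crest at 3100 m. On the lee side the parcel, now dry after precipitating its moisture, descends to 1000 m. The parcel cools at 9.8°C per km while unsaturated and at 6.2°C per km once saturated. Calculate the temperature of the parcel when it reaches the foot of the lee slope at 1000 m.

100–700 m, dry: Δz = 0.6 km ⇒ ΔT = -5.88°C; T = 3.32°C
700–3100 m, saturated: Δz = 2.4 km ⇒ ΔT = -14.88°C; T = -11.56°C
3100–1000 m, dry descent: Δz = 2.1 km ⇒ ΔT = +20.58°C; T = 9.02°C

9.02°C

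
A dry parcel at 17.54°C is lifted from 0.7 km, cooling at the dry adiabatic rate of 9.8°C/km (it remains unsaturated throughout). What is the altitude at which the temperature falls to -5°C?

Height above start = (17.54 − (-5)) / 9.8 = 2.3 km
Altitude = 700 m + 2300 m = 3000 m

3 km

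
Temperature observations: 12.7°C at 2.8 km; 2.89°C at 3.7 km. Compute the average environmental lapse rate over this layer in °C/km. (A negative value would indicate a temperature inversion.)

10.9°C/km

Γ = −ΔT/Δz = (12.7 − 2.89) / (3700 − 2800) m
  = 9.81°C / 0.9 km = 10.9°C/km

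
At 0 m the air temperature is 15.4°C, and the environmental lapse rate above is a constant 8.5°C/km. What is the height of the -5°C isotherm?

2400 m

Height above start = (15.4 − (-5)) / 8.5 = 2.4 km
Altitude = 0 m + 2400 m = 2400 m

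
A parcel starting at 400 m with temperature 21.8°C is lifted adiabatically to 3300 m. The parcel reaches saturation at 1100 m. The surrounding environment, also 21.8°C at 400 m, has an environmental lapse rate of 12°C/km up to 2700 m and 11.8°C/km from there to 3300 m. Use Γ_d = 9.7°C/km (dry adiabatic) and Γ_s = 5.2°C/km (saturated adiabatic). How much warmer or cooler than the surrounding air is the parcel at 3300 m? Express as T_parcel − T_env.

+16.45°C (parcel warmer than environment)

Parcel:
  Dry to 1100 m: -9.7 × 0.7 km = -6.79°C, so T = 15.01°C.
  Saturated to 3300 m: -5.2 × 2.2 km = -11.44°C, so T = 3.57°C.
Environment:
  Environment, lower layer to 2700 m: -12 × 2.3 km = -27.6°C, so T = -5.8°C.
  Environment, upper layer to 3300 m: -11.8 × 0.6 km = -7.08°C, so T = -12.88°C.
T_parcel − T_env = 3.57 − (-12.88) = +16.45°C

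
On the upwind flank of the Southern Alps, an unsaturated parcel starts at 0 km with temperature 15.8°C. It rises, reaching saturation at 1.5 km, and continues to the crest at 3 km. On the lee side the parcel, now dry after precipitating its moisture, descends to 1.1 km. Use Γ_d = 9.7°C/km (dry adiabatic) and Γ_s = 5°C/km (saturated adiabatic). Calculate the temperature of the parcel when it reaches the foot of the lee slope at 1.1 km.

12.18°C

0–1500 m, dry: Δz = 1.5 km ⇒ ΔT = -14.55°C; T = 1.25°C
1500–3000 m, saturated: Δz = 1.5 km ⇒ ΔT = -7.5°C; T = -6.25°C
3000–1100 m, dry descent: Δz = 1.9 km ⇒ ΔT = +18.43°C; T = 12.18°C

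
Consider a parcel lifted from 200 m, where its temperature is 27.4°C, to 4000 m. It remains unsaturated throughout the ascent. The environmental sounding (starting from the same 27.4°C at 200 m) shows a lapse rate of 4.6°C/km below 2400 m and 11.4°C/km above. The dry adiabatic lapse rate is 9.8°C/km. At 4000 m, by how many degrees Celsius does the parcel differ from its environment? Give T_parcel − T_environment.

Parcel:
  200 → 4000 m (dry, 9.8°C/km): ΔT = -9.8 × 3.8 = -37.24°C → T = -9.84°C
Environment:
  200 → 2400 m (environment, lower layer, 4.6°C/km): ΔT = -4.6 × 2.2 = -10.12°C → T = 17.28°C
  2400 → 4000 m (environment, upper layer, 11.4°C/km): ΔT = -11.4 × 1.6 = -18.24°C → T = -0.96°C
T_parcel − T_env = -9.84 − (-0.96) = -8.88°C

-8.88°C (parcel cooler than environment)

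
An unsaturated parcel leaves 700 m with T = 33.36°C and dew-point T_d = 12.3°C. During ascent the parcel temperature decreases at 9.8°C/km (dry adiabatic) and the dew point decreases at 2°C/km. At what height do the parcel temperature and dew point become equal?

3400 m

T and T_d converge at 9.8 − 2 = 7.8°C per km
Height above start = (33.36 − 12.3) / 7.8 = 2.7 km
LCL altitude = 700 m + 2700 m = 3400 m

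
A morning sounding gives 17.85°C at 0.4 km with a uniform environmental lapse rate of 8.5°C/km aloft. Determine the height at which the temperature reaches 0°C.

2.5 km

Height above start = (17.85 − 0) / 8.5 = 2.1 km
Altitude = 400 m + 2100 m = 2500 m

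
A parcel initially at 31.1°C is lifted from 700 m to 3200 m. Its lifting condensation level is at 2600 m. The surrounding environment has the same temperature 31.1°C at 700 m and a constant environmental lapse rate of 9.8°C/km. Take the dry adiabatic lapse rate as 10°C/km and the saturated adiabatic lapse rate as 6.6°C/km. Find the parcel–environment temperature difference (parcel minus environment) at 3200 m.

Parcel:
  Dry to 2600 m: -10 × 1.9 km = -19°C, so T = 12.1°C.
  Saturated to 3200 m: -6.6 × 0.6 km = -3.96°C, so T = 8.14°C.
Environment:
  Environment to 3200 m: -9.8 × 2.5 km = -24.5°C, so T = 6.6°C.
T_parcel − T_env = 8.14 − 6.6 = +1.54°C

+1.54°C (parcel warmer than environment)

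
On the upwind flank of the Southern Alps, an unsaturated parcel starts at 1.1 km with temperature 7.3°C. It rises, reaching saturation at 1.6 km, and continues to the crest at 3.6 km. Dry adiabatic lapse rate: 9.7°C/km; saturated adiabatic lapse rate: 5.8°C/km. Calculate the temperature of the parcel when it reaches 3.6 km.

-9.15°C

1100 → 1600 m (dry, 9.7°C/km): ΔT = -9.7 × 0.5 = -4.85°C → T = 2.45°C
1600 → 3600 m (saturated, 5.8°C/km): ΔT = -5.8 × 2 = -11.6°C → T = -9.15°C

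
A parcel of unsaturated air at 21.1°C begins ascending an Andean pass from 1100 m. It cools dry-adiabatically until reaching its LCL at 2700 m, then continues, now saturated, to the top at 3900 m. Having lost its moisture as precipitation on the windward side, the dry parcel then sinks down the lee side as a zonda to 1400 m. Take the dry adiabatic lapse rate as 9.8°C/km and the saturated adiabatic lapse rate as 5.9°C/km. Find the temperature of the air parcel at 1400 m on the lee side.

1100 → 2700 m (dry, 9.8°C/km): ΔT = -9.8 × 1.6 = -15.68°C → T = 5.42°C
2700 → 3900 m (saturated, 5.9°C/km): ΔT = -5.9 × 1.2 = -7.08°C → T = -1.66°C
3900 → 1400 m (dry descent, 9.8°C/km): ΔT = +9.8 × 2.5 = +24.5°C → T = 22.84°C

22.84°C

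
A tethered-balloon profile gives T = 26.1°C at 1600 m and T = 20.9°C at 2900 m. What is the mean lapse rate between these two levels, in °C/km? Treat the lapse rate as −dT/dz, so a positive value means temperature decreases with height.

4°C/km

Γ = −ΔT/Δz = (26.1 − 20.9) / (2900 − 1600) m
  = 5.2°C / 1.3 km = 4°C/km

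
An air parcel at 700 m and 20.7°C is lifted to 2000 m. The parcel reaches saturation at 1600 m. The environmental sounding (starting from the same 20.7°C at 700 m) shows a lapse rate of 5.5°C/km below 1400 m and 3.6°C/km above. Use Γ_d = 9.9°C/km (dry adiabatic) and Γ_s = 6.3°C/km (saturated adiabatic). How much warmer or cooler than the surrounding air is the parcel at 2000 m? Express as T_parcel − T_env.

-5.42°C (parcel cooler than environment)

Parcel:
  700–1600 m, dry: Δz = 0.9 km ⇒ ΔT = -8.91°C; T = 11.79°C
  1600–2000 m, saturated: Δz = 0.4 km ⇒ ΔT = -2.52°C; T = 9.27°C
Environment:
  700–1400 m, environment, lower layer: Δz = 0.7 km ⇒ ΔT = -3.85°C; T = 16.85°C
  1400–2000 m, environment, upper layer: Δz = 0.6 km ⇒ ΔT = -2.16°C; T = 14.69°C
T_parcel − T_env = 9.27 − 14.69 = -5.42°C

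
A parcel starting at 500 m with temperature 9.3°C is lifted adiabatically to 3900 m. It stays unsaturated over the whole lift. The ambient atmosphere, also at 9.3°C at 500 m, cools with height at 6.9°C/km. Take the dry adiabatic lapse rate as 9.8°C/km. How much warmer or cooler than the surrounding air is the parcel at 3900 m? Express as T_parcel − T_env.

-9.86°C (parcel cooler than environment)

Parcel:
  Dry to 3900 m: -9.8 × 3.4 km = -33.32°C, so T = -24.02°C.
Environment:
  Environment to 3900 m: -6.9 × 3.4 km = -23.46°C, so T = -14.16°C.
T_parcel − T_env = -24.02 − (-14.16) = -9.86°C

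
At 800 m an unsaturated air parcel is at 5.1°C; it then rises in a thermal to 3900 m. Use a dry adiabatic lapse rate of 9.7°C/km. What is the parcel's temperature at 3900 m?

-24.97°C

From 800 m to 3900 m (dry adiabatic): cools by 9.7 × 3.1 = 30.07°C, giving -24.97°C.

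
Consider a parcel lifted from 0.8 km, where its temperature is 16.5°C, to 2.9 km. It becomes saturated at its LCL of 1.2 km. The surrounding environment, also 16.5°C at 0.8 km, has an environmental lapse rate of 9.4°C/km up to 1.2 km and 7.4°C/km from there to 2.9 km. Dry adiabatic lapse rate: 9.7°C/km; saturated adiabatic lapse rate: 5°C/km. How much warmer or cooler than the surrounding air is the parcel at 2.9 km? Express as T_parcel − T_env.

+3.96°C (parcel warmer than environment)

Parcel:
  800 → 1200 m (dry, 9.7°C/km): ΔT = -9.7 × 0.4 = -3.88°C → T = 12.62°C
  1200 → 2900 m (saturated, 5°C/km): ΔT = -5 × 1.7 = -8.5°C → T = 4.12°C
Environment:
  800 → 1200 m (environment, lower layer, 9.4°C/km): ΔT = -9.4 × 0.4 = -3.76°C → T = 12.74°C
  1200 → 2900 m (environment, upper layer, 7.4°C/km): ΔT = -7.4 × 1.7 = -12.58°C → T = 0.16°C
T_parcel − T_env = 4.12 − 0.16 = +3.96°C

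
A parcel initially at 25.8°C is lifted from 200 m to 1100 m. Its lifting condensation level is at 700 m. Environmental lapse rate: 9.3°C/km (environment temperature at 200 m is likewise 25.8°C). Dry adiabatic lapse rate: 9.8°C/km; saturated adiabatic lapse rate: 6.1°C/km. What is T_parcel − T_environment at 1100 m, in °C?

Parcel:
  200–700 m, dry: Δz = 0.5 km ⇒ ΔT = -4.9°C; T = 20.9°C
  700–1100 m, saturated: Δz = 0.4 km ⇒ ΔT = -2.44°C; T = 18.46°C
Environment:
  200–1100 m, environment: Δz = 0.9 km ⇒ ΔT = -8.37°C; T = 17.43°C
T_parcel − T_env = 18.46 − 17.43 = +1.03°C

+1.03°C (parcel warmer than environment)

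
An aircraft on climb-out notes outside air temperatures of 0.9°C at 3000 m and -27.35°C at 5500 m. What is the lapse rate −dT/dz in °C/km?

11.3°C/km

Γ = −ΔT/Δz = (0.9 − (-27.35)) / (5500 − 3000) m
  = 28.25°C / 2.5 km = 11.3°C/km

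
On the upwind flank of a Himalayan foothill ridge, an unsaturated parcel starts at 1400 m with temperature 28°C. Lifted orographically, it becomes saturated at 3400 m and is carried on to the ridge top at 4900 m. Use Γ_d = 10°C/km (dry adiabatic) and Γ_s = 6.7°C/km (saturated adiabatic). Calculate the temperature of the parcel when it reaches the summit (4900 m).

1400–3400 m, dry: Δz = 2 km ⇒ ΔT = -20°C; T = 8°C
3400–4900 m, saturated: Δz = 1.5 km ⇒ ΔT = -10.05°C; T = -2.05°C

-2.05°C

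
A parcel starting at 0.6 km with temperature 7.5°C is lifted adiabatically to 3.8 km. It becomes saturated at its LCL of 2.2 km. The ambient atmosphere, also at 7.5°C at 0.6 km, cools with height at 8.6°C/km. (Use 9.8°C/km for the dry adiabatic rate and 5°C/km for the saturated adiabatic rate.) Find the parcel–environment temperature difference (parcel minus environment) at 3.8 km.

Parcel:
  600 → 2200 m (dry, 9.8°C/km): ΔT = -9.8 × 1.6 = -15.68°C → T = -8.18°C
  2200 → 3800 m (saturated, 5°C/km): ΔT = -5 × 1.6 = -8°C → T = -16.18°C
Environment:
  600 → 3800 m (environment, 8.6°C/km): ΔT = -8.6 × 3.2 = -27.52°C → T = -20.02°C
T_parcel − T_env = -16.18 − (-20.02) = +3.84°C

+3.84°C (parcel warmer than environment)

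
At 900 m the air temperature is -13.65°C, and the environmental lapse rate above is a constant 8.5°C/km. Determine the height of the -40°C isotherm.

Height above start = (-13.65 − (-40)) / 8.5 = 3.1 km
Altitude = 900 m + 3100 m = 4000 m

4000 m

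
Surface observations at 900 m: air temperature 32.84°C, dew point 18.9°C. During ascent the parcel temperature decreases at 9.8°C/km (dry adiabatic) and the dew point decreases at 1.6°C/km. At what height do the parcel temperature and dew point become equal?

2600 m

T and T_d converge at 9.8 − 1.6 = 8.2°C per km
Height above start = (32.84 − 18.9) / 8.2 = 1.7 km
LCL altitude = 900 m + 1700 m = 2600 m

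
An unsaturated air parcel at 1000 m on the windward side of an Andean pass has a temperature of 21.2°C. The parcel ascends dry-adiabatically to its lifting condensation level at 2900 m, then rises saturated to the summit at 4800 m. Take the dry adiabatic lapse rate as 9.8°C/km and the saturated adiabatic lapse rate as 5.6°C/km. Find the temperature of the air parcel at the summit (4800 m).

-8.06°C

1000 → 2900 m (dry, 9.8°C/km): ΔT = -9.8 × 1.9 = -18.62°C → T = 2.58°C
2900 → 4800 m (saturated, 5.6°C/km): ΔT = -5.6 × 1.9 = -10.64°C → T = -8.06°C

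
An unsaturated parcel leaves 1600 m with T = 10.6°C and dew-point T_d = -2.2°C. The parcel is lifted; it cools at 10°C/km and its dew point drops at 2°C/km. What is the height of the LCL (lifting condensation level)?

T and T_d converge at 10 − 2 = 8°C per km
Height above start = (10.6 − (-2.2)) / 8 = 1.6 km
LCL altitude = 1600 m + 1600 m = 3200 m

3200 m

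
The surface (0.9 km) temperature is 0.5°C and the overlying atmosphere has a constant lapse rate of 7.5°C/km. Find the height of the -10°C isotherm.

Height above start = (0.5 − (-10)) / 7.5 = 1.4 km
Altitude = 900 m + 1400 m = 2300 m

2.3 km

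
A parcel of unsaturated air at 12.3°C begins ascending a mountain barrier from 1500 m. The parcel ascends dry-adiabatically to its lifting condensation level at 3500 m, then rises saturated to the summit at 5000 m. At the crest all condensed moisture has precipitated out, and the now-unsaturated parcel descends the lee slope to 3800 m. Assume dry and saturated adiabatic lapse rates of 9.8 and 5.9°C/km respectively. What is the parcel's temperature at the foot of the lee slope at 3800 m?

-4.39°C

1500–3500 m, dry: Δz = 2 km ⇒ ΔT = -19.6°C; T = -7.3°C
3500–5000 m, saturated: Δz = 1.5 km ⇒ ΔT = -8.85°C; T = -16.15°C
5000–3800 m, dry descent: Δz = 1.2 km ⇒ ΔT = +11.76°C; T = -4.39°C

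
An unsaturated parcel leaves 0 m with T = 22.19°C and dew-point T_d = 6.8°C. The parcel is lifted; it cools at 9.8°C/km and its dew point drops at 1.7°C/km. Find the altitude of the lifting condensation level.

1900 m

T and T_d converge at 9.8 − 1.7 = 8.1°C per km
Height above start = (22.19 − 6.8) / 8.1 = 1.9 km
LCL altitude = 0 m + 1900 m = 1900 m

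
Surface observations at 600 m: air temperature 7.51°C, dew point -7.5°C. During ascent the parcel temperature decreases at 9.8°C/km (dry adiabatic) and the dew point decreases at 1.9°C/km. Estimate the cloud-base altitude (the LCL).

2500 m

T and T_d converge at 9.8 − 1.9 = 7.9°C per km
Height above start = (7.51 − (-7.5)) / 7.9 = 1.9 km
LCL altitude = 600 m + 1900 m = 2500 m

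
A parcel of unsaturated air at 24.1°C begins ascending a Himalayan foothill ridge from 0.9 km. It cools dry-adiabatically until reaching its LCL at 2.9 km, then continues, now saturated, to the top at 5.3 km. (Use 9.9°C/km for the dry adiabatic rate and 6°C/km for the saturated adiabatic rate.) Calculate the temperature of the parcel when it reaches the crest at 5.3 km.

-10.1°C

From 900 m to 2900 m (dry): cools by 9.9 × 2 = 19.8°C, giving 4.3°C.
From 2900 m to 5300 m (saturated): cools by 6 × 2.4 = 14.4°C, giving -10.1°C.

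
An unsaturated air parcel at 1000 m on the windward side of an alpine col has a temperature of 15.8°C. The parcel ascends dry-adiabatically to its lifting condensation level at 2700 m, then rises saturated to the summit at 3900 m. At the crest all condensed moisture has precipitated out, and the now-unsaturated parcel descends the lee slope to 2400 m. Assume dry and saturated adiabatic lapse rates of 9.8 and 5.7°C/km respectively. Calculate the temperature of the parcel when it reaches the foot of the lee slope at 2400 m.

7°C

Dry to 2700 m: -9.8 × 1.7 km = -16.66°C, so T = -0.86°C.
Saturated to 3900 m: -5.7 × 1.2 km = -6.84°C, so T = -7.7°C.
Dry descent to 2400 m: +9.8 × 1.5 km = +14.7°C, so T = 7°C.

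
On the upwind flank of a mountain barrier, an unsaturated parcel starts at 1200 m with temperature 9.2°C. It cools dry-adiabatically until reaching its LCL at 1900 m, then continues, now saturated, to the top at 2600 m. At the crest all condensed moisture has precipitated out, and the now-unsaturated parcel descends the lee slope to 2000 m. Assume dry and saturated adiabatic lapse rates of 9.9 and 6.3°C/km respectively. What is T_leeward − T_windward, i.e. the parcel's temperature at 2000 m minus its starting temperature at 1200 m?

-5.4°C

From 1200 m to 1900 m (dry): cools by 9.9 × 0.7 = 6.93°C, giving 2.27°C.
From 1900 m to 2600 m (saturated): cools by 6.3 × 0.7 = 4.41°C, giving -2.14°C.
From 2600 m to 2000 m (dry descent): warms by 9.9 × 0.6 = 5.94°C, giving 3.8°C.
Net change vs windward start: 3.8 − 9.2 = -5.4°C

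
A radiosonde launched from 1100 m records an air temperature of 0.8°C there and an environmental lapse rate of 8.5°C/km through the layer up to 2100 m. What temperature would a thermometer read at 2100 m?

1100 → 2100 m (environmental, 8.5°C/km): ΔT = -8.5 × 1 = -8.5°C → T = -7.7°C

-7.7°C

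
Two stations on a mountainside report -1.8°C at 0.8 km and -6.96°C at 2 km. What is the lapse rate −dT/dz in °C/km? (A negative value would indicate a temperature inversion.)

4.3°C/km

Γ = −ΔT/Δz = (-1.8 − (-6.96)) / (2000 − 800) m
  = 5.16°C / 1.2 km = 4.3°C/km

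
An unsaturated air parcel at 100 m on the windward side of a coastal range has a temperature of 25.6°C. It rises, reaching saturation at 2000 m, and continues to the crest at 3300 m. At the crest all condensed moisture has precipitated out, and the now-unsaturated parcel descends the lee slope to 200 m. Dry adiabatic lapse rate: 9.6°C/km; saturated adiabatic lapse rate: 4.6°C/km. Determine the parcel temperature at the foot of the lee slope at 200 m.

100 → 2000 m (dry, 9.6°C/km): ΔT = -9.6 × 1.9 = -18.24°C → T = 7.36°C
2000 → 3300 m (saturated, 4.6°C/km): ΔT = -4.6 × 1.3 = -5.98°C → T = 1.38°C
3300 → 200 m (dry descent, 9.6°C/km): ΔT = +9.6 × 3.1 = +29.76°C → T = 31.14°C

31.14°C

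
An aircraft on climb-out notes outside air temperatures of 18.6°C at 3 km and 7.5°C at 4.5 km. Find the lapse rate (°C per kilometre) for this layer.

Γ = −ΔT/Δz = (18.6 − 7.5) / (4500 − 3000) m
  = 11.1°C / 1.5 km = 7.4°C/km

7.4°C/km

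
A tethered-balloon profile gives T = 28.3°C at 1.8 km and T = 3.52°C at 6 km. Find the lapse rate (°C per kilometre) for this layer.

5.9°C/km

Γ = −ΔT/Δz = (28.3 − 3.52) / (6000 − 1800) m
  = 24.78°C / 4.2 km = 5.9°C/km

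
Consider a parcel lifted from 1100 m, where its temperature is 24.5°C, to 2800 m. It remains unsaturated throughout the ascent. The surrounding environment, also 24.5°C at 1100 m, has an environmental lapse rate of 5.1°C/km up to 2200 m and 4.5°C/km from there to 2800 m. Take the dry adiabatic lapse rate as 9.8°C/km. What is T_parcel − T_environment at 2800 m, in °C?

-8.35°C (parcel cooler than environment)

Parcel:
  Dry to 2800 m: -9.8 × 1.7 km = -16.66°C, so T = 7.84°C.
Environment:
  Environment, lower layer to 2200 m: -5.1 × 1.1 km = -5.61°C, so T = 18.89°C.
  Environment, upper layer to 2800 m: -4.5 × 0.6 km = -2.7°C, so T = 16.19°C.
T_parcel − T_env = 7.84 − 16.19 = -8.35°C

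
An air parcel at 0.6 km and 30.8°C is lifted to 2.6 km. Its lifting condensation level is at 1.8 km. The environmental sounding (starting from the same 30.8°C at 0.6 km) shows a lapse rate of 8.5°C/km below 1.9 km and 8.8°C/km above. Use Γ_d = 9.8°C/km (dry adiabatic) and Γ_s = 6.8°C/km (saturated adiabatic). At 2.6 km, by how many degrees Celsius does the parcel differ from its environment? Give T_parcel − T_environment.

+0.01°C (parcel warmer than environment)

Parcel:
  600 → 1800 m (dry, 9.8°C/km): ΔT = -9.8 × 1.2 = -11.76°C → T = 19.04°C
  1800 → 2600 m (saturated, 6.8°C/km): ΔT = -6.8 × 0.8 = -5.44°C → T = 13.6°C
Environment:
  600 → 1900 m (environment, lower layer, 8.5°C/km): ΔT = -8.5 × 1.3 = -11.05°C → T = 19.75°C
  1900 → 2600 m (environment, upper layer, 8.8°C/km): ΔT = -8.8 × 0.7 = -6.16°C → T = 13.59°C
T_parcel − T_env = 13.6 − 13.59 = +0.01°C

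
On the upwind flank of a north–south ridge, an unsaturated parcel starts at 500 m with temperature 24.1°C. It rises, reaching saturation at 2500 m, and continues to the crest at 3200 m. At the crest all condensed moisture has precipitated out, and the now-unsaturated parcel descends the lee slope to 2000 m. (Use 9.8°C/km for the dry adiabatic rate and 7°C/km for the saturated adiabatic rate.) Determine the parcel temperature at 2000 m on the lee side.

11.36°C

500–2500 m, dry: Δz = 2 km ⇒ ΔT = -19.6°C; T = 4.5°C
2500–3200 m, saturated: Δz = 0.7 km ⇒ ΔT = -4.9°C; T = -0.4°C
3200–2000 m, dry descent: Δz = 1.2 km ⇒ ΔT = +11.76°C; T = 11.36°C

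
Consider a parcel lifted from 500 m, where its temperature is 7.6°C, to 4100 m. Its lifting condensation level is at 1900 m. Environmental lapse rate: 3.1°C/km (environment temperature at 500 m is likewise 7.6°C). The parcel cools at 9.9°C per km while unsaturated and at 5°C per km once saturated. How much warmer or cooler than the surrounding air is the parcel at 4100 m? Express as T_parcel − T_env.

-13.7°C (parcel cooler than environment)

Parcel:
  From 500 m to 1900 m (dry): cools by 9.9 × 1.4 = 13.86°C, giving -6.26°C.
  From 1900 m to 4100 m (saturated): cools by 5 × 2.2 = 11°C, giving -17.26°C.
Environment:
  From 500 m to 4100 m (environment): cools by 3.1 × 3.6 = 11.16°C, giving -3.56°C.
T_parcel − T_env = -17.26 − (-3.56) = -13.7°C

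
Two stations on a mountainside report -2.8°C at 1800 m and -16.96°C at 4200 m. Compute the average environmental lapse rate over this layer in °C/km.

Γ = −ΔT/Δz = (-2.8 − (-16.96)) / (4200 − 1800) m
  = 14.16°C / 2.4 km = 5.9°C/km

5.9°C/km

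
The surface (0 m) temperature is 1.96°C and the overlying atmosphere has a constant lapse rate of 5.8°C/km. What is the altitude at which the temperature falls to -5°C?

Height above start = (1.96 − (-5)) / 5.8 = 1.2 km
Altitude = 0 m + 1200 m = 1200 m

1200 m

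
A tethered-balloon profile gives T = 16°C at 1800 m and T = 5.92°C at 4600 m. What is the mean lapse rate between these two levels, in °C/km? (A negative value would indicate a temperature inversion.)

3.6°C/km

Γ = −ΔT/Δz = (16 − 5.92) / (4600 − 1800) m
  = 10.08°C / 2.8 km = 3.6°C/km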